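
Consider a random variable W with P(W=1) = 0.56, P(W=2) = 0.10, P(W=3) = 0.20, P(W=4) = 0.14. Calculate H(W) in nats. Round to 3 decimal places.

H(W) = −Σ p·ln p.
  −(0.56)·ln(0.56) = 0.3247
  −(0.10)·ln(0.10) = 0.2303
  −(0.20)·ln(0.20) = 0.3219
  −(0.14)·ln(0.14) = 0.2753
Sum: 0.3247 + 0.2303 + 0.3219 + 0.2753 = 1.152 nats.

1.152 nats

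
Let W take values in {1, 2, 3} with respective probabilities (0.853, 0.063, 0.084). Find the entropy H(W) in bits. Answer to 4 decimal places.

0.7471 bits

H(W) = −Σ p·log₂ p.
  −(0.853)·log₂(0.853) = 0.19566
  −(0.063)·log₂(0.063) = 0.25128
  −(0.084)·log₂(0.084) = 0.30017
Sum: 0.19566 + 0.25128 + 0.30017 = 0.7471 bits.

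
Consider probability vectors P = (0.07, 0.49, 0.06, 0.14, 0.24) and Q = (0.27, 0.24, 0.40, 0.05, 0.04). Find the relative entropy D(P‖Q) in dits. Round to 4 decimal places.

0.3108 dits

D(P‖Q) = Σ p·log₁₀(p/q).
  0.07·log₁₀(0.07/0.27) = -0.04104
  0.49·log₁₀(0.49/0.24) = 0.15189
  0.06·log₁₀(0.06/0.40) = -0.04943
  0.14·log₁₀(0.14/0.05) = 0.06260
  0.24·log₁₀(0.24/0.04) = 0.18676
D(P‖Q) = 0.3108 dits.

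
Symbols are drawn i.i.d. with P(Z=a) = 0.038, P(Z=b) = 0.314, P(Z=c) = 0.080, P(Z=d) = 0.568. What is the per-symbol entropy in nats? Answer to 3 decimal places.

H(Z) = −Σ p·ln p.
  −(0.038)·ln(0.038) = 0.1243
  −(0.314)·ln(0.314) = 0.3637
  −(0.080)·ln(0.080) = 0.2021
  −(0.568)·ln(0.568) = 0.3213
Sum: 0.1243 + 0.3637 + 0.2021 + 0.3213 = 1.011 nats.

1.011 nats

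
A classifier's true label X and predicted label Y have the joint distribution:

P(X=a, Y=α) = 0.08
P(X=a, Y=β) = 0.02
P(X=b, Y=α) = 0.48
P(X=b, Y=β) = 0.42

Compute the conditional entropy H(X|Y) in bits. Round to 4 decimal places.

0.4487 bits

Chain rule: H(X|Y) = H(X,Y) − H(Y).
Marginals: p(X) = (0.1000, 0.9000), p(Y) = (0.5600, 0.4400).
H(X,Y) = 1.4383 bits; H(Y) = 0.9896 bits.
H(X|Y) = 1.4383 − 0.9896 = 0.4487 bits.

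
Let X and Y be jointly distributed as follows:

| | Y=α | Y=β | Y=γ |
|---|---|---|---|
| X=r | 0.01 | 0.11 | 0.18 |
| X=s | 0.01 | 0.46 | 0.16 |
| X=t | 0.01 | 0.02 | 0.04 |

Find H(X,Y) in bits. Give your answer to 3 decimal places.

H(X,Y) = −Σ p(x,y)·log₂ p(x,y) over all 9 cells.
  cell (r,α): −0.01·log₂0.01 = 0.0664
  cell (r,β): −0.11·log₂0.11 = 0.3503
  cell (r,γ): −0.18·log₂0.18 = 0.4453
  cell (s,α): −0.01·log₂0.01 = 0.0664
  cell (s,β): −0.46·log₂0.46 = 0.5153
  cell (s,γ): −0.16·log₂0.16 = 0.4230
  cell (t,α): −0.01·log₂0.01 = 0.0664
  cell (t,β): −0.02·log₂0.02 = 0.1129
  cell (t,γ): −0.04·log₂0.04 = 0.1858
Sum = 2.232 bits.

2.232 bits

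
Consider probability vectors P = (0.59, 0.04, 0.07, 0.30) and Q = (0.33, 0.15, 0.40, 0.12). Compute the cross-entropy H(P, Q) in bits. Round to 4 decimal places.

H(P,Q) = −Σ p·log₂ q.
  −0.59·log₂(0.33) = 0.94368
  −0.04·log₂(0.15) = 0.10948
  −0.07·log₂(0.40) = 0.09253
  −0.30·log₂(0.12) = 0.91767
H(P,Q) = 2.0634 bits.

2.0634 bits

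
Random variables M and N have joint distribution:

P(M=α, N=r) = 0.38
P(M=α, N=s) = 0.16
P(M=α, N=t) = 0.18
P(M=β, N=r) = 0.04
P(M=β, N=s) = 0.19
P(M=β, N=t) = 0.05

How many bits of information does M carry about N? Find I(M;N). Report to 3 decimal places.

0.143 bits

Marginals: p(M) = (0.7200, 0.2800), p(N) = (0.4200, 0.3500, 0.2300).
I(M;N) = Σ p(x,y)·log₂[p(x,y)/(p(x)p(y))].
  (α,r): 0.38·log₂(1.2566) = 0.1252
  (α,s): 0.16·log₂(0.6349) = -0.1049
  (α,t): 0.18·log₂(1.0870) = 0.0217
  (β,r): 0.04·log₂(0.3401) = -0.0622
  (β,s): 0.19·log₂(1.9388) = 0.1815
  (β,t): 0.05·log₂(0.7764) = -0.0183
Sum = 0.143 bits.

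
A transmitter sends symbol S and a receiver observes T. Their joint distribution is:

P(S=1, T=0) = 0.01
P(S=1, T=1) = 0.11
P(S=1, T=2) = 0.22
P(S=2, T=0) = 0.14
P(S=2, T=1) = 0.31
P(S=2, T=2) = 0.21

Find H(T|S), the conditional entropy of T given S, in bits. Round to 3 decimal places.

1.366 bits

Chain rule: H(T|S) = H(S,T) − H(S).
Marginals: p(S) = (0.3400, 0.6600), p(T) = (0.1500, 0.4200, 0.4300).
H(S,T) = 2.2910 bits; H(S) = 0.9248 bits.
H(T|S) = 2.2910 − 0.9248 = 1.366 bits.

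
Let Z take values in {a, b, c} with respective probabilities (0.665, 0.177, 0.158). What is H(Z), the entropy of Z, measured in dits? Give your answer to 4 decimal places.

0.3775 dits

H(Z) = −Σ p·log₁₀ p.
  −(0.665)·log₁₀(0.665) = 0.11782
  −(0.177)·log₁₀(0.177) = 0.13311
  −(0.158)·log₁₀(0.158) = 0.12661
Sum: 0.11782 + 0.13311 + 0.12661 = 0.3775 dits.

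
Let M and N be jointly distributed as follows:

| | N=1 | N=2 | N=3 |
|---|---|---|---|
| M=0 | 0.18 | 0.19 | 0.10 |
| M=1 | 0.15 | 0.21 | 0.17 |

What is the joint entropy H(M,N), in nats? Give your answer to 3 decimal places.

H(M,N) = −Σ p(x,y)·ln p(x,y) over all 6 cells.
  cell (0,1): −0.18·ln0.18 = 0.3087
  cell (0,2): −0.19·ln0.19 = 0.3155
  cell (0,3): −0.10·ln0.10 = 0.2303
  cell (1,1): −0.15·ln0.15 = 0.2846
  cell (1,2): −0.21·ln0.21 = 0.3277
  cell (1,3): −0.17·ln0.17 = 0.3012
Sum = 1.768 nats.

1.768 nats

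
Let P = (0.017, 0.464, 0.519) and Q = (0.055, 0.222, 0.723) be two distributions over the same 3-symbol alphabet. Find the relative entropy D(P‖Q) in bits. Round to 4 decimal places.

D(P‖Q) = Σ p·log₂(p/q).
  0.017·log₂(0.017/0.055) = -0.02880
  0.464·log₂(0.464/0.222) = 0.49349
  0.519·log₂(0.519/0.723) = -0.24822
D(P‖Q) = 0.2165 bits.

0.2165 bits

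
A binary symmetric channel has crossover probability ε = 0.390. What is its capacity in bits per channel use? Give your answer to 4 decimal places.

Binary symmetric channel: C = 1 − h₂(ε) where h₂ is the binary entropy function.
h₂(0.390) = −0.390·log₂0.390 − 0.610·log₂0.610 = 0.9648.
C = 1 − 0.9648 = 0.0352 bits per channel use.

0.0352 bits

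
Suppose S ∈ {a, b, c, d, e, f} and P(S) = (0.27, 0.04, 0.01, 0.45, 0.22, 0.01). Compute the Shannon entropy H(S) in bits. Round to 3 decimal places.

1.828 bits

H(S) = −Σ p·log₂ p.
  −(0.27)·log₂(0.27) = 0.5100
  −(0.04)·log₂(0.04) = 0.1858
  −(0.01)·log₂(0.01) = 0.0664
  −(0.45)·log₂(0.45) = 0.5184
  −(0.22)·log₂(0.22) = 0.4806
  −(0.01)·log₂(0.01) = 0.0664
Sum: 0.5100 + 0.1858 + 0.0664 + 0.5184 + 0.4806 + 0.0664 = 1.828 bits.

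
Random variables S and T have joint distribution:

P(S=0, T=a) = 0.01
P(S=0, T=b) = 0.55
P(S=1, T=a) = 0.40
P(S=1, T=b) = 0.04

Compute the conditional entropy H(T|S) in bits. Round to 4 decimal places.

Marginals: p(S) = (0.5600, 0.4400), p(T) = (0.4100, 0.5900).
H(T|S) = Σ p(S) · H(T|S=·).
  S=0: p=0.5600, H(T|S=0) = 0.1292
  S=1: p=0.4400, H(T|S=1) = 0.4395
Weighted sum = 0.2657 bits.

0.2657 bits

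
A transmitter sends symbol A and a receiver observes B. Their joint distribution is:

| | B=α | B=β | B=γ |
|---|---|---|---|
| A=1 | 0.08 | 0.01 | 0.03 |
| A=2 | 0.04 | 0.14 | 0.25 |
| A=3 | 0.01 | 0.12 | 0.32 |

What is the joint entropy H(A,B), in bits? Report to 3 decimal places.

H(A,B) = −Σ p(x,y)·log₂ p(x,y) over all 9 cells.
  cell (1,α): −0.08·log₂0.08 = 0.2915
  cell (1,β): −0.01·log₂0.01 = 0.0664
  cell (1,γ): −0.03·log₂0.03 = 0.1518
  cell (2,α): −0.04·log₂0.04 = 0.1858
  cell (2,β): −0.14·log₂0.14 = 0.3971
  cell (2,γ): −0.25·log₂0.25 = 0.5000
  cell (3,α): −0.01·log₂0.01 = 0.0664
  cell (3,β): −0.12·log₂0.12 = 0.3671
  cell (3,γ): −0.32·log₂0.32 = 0.5260
Sum = 2.552 bits.

2.552 bits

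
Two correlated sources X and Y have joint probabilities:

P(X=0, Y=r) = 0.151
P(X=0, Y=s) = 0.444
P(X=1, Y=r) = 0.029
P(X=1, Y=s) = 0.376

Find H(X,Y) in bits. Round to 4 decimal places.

H(X,Y) = −Σ p(x,y)·log₂ p(x,y) over all 4 cells.
  cell (0,r): −0.151·log₂0.151 = 0.41183
  cell (0,s): −0.444·log₂0.444 = 0.52009
  cell (1,r): −0.029·log₂0.029 = 0.14813
  cell (1,s): −0.376·log₂0.376 = 0.53061
Sum = 1.6107 bits.

1.6107 bits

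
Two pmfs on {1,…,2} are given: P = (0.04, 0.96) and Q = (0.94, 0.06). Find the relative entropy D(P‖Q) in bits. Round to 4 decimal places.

3.6578 bits

D(P‖Q) = Σ p·log₂(p/q).
  0.04·log₂(0.04/0.94) = -0.18218
  0.96·log₂(0.96/0.06) = 3.84000
D(P‖Q) = 3.6578 bits.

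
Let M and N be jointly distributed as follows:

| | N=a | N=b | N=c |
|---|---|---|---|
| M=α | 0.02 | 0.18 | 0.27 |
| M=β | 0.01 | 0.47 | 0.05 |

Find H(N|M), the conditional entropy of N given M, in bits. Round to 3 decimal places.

0.865 bits

Chain rule: H(N|M) = H(M,N) − H(M).
Marginals: p(M) = (0.4700, 0.5300), p(N) = (0.0300, 0.6500, 0.3200).
H(M,N) = 1.8627 bits; H(M) = 0.9974 bits.
H(N|M) = 1.8627 − 0.9974 = 0.865 bits.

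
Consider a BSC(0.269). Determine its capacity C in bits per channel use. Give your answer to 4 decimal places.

0.1600 bits

Binary symmetric channel: C = 1 − h₂(ε) where h₂ is the binary entropy function.
h₂(0.269) = −0.269·log₂0.269 − 0.731·log₂0.731 = 0.8400.
C = 1 − 0.8400 = 0.1600 bits per channel use.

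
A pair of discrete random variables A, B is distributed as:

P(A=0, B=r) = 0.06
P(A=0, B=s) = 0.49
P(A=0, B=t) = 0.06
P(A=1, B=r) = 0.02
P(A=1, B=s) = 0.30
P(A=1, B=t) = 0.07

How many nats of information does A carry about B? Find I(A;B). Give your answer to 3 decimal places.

0.010 nats

Marginals: p(A) = (0.6100, 0.3900), p(B) = (0.0800, 0.7900, 0.1300).
I(A;B) = Σ p(x,y)·ln[p(x,y)/(p(x)p(y))].
  (0,r): 0.06·ln(1.2295) = 0.0124
  (0,s): 0.49·ln(1.0168) = 0.0082
  (0,t): 0.06·ln(0.7566) = -0.0167
  (1,r): 0.02·ln(0.6410) = -0.0089
  (1,s): 0.30·ln(0.9737) = -0.0080
  (1,t): 0.07·ln(1.3807) = 0.0226
Sum = 0.010 nats.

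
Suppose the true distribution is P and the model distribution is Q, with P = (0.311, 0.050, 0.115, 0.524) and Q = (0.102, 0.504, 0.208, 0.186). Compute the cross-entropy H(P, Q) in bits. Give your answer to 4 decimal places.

H(P,Q) = −Σ p·log₂ q.
  −0.311·log₂(0.102) = 1.02423
  −0.050·log₂(0.504) = 0.04943
  −0.115·log₂(0.208) = 0.26051
  −0.524·log₂(0.186) = 1.27155
H(P,Q) = 2.6057 bits.

2.6057 bits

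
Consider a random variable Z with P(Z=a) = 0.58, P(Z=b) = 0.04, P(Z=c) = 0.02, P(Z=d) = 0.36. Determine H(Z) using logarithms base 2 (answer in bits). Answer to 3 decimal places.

1.285 bits

H(Z) = −Σ p·log₂ p.
  −(0.58)·log₂(0.58) = 0.4558
  −(0.04)·log₂(0.04) = 0.1858
  −(0.02)·log₂(0.02) = 0.1129
  −(0.36)·log₂(0.36) = 0.5306
Sum: 0.4558 + 0.1858 + 0.1129 + 0.5306 = 1.285 bits.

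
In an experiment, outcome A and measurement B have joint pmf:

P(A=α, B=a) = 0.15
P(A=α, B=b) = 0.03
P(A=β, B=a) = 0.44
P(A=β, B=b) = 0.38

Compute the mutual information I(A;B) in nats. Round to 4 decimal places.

Marginals: p(A) = (0.1800, 0.8200), p(B) = (0.5900, 0.4100).
I(A;B) = Σ p(x,y)·ln[p(x,y)/(p(x)p(y))].
  (α,a): 0.15·ln(1.4124) = 0.05180
  (α,b): 0.03·ln(0.4065) = -0.02700
  (β,a): 0.44·ln(0.9095) = -0.04175
  (β,b): 0.38·ln(1.1303) = 0.04654
Sum = 0.0296 nats.

0.0296 nats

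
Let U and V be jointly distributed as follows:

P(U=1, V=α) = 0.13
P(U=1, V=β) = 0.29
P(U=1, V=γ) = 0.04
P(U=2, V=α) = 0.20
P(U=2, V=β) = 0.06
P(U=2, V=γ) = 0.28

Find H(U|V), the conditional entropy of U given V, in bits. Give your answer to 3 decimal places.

Chain rule: H(U|V) = H(U,V) − H(V).
Marginals: p(U) = (0.4600, 0.5400), p(V) = (0.3300, 0.3500, 0.3200).
H(U,V) = 2.3084 bits; H(V) = 1.5840 bits.
H(U|V) = 2.3084 − 1.5840 = 0.724 bits.

0.724 bits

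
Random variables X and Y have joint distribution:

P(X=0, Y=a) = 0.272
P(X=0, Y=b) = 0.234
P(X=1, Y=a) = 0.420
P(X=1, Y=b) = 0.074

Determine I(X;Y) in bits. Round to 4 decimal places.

Marginals: p(X) = (0.5060, 0.4940), p(Y) = (0.6920, 0.3080).
I(X;Y) = Σ p(x,y)·log₂[p(x,y)/(p(x)p(y))].
  (0,a): 0.272·log₂(0.7768) = -0.09911
  (0,b): 0.234·log₂(1.5015) = 0.13721
  (1,a): 0.420·log₂(1.2286) = 0.12475
  (1,b): 0.074·log₂(0.4864) = -0.07695
Sum = 0.0859 bits.

0.0859 bits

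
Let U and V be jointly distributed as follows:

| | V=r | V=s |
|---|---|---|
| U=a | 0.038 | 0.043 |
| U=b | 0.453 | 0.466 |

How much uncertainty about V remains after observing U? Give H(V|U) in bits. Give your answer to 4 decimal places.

0.9996 bits

Chain rule: H(V|U) = H(U,V) − H(U).
Marginals: p(U) = (0.0810, 0.9190), p(V) = (0.4910, 0.5090).
H(U,V) = 1.4053 bits; H(U) = 0.4057 bits.
H(V|U) = 1.4053 − 0.4057 = 0.9996 bits.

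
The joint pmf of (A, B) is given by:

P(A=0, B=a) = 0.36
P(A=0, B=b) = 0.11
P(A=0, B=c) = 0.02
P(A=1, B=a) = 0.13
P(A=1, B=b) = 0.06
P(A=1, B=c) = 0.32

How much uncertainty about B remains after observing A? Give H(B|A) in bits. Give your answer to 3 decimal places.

1.146 bits

Chain rule: H(B|A) = H(A,B) − H(A).
Marginals: p(A) = (0.4900, 0.5100), p(B) = (0.4900, 0.1700, 0.3400).
H(A,B) = 2.1460 bits; H(A) = 0.9997 bits.
H(B|A) = 2.1460 − 0.9997 = 1.146 bits.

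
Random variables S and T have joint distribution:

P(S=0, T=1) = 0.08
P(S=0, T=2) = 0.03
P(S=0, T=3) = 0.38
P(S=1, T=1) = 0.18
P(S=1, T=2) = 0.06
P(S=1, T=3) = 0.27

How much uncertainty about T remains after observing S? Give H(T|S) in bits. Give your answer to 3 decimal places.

1.173 bits

Marginals: p(S) = (0.4900, 0.5100), p(T) = (0.2600, 0.0900, 0.6500).
H(T|S) = Σ p(S) · H(T|S=·).
  S=0: p=0.4900, H(T|S=0) = 0.9581
  S=1: p=0.5100, H(T|S=1) = 1.3793
Weighted sum = 1.173 bits.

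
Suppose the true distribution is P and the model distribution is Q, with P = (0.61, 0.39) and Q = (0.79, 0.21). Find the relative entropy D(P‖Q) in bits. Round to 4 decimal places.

0.1207 bits

D(P‖Q) = Σ p·log₂(p/q).
  0.61·log₂(0.61/0.79) = -0.22756
  0.39·log₂(0.39/0.21) = 0.34830
D(P‖Q) = 0.1207 bits.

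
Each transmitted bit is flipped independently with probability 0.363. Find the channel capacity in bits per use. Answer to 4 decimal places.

0.0549 bits

Binary symmetric channel: C = 1 − h₂(ε) where h₂ is the binary entropy function.
h₂(0.363) = −0.363·log₂0.363 − 0.637·log₂0.637 = 0.9451.
C = 1 − 0.9451 = 0.0549 bits per channel use.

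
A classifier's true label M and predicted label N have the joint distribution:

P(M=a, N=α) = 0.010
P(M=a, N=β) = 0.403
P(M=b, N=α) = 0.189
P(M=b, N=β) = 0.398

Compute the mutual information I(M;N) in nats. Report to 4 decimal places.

0.0831 nats

Marginals: p(M) = (0.4130, 0.5870), p(N) = (0.1990, 0.8010).
I(M;N) = Σ p(x,y)·ln[p(x,y)/(p(x)p(y))].
  (a,α): 0.010·ln(0.1217) = -0.02106
  (a,β): 0.403·ln(1.2182) = 0.07955
  (b,α): 0.189·ln(1.6180) = 0.09094
  (b,β): 0.398·ln(0.8465) = -0.06634
Sum = 0.0831 nats.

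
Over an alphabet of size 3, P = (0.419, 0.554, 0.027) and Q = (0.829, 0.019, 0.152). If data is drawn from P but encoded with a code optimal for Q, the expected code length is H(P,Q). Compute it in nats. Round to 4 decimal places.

2.3251 nats

H(P,Q) = −Σ p·ln q.
  −0.419·ln(0.829) = 0.07858
  −0.554·ln(0.019) = 2.19568
  −0.027·ln(0.152) = 0.05086
H(P,Q) = 2.3251 nats.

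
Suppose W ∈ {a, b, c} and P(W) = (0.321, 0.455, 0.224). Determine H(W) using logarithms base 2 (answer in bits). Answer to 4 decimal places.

H(W) = −Σ p·log₂ p.
  −(0.321)·log₂(0.321) = 0.52623
  −(0.455)·log₂(0.455) = 0.51691
  −(0.224)·log₂(0.224) = 0.48349
Sum: 0.52623 + 0.51691 + 0.48349 = 1.5266 bits.

1.5266 bits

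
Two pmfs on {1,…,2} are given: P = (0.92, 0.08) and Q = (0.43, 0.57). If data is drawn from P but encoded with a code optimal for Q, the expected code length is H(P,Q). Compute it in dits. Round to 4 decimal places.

0.3567 dits

H(P,Q) = −Σ p·log₁₀ q.
  −0.92·log₁₀(0.43) = 0.33721
  −0.08·log₁₀(0.57) = 0.01953
H(P,Q) = 0.3567 dits.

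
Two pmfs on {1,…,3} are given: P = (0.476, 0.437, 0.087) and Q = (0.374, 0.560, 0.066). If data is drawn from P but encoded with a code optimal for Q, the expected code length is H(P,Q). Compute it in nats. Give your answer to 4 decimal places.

0.9580 nats

H(P,Q) = −Σ p·ln q.
  −0.476·ln(0.374) = 0.46815
  −0.437·ln(0.560) = 0.25338
  −0.087·ln(0.066) = 0.23647
H(P,Q) = 0.9580 nats.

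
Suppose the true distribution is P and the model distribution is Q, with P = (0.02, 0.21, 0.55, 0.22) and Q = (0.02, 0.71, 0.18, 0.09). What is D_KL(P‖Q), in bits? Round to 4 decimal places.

0.8009 bits

D(P‖Q) = Σ p·log₂(p/q).
  0.02·log₂(0.02/0.02) = 0.00000
  0.21·log₂(0.21/0.71) = -0.36906
  0.55·log₂(0.55/0.18) = 0.88629
  0.22·log₂(0.22/0.09) = 0.28369
D(P‖Q) = 0.8009 bits.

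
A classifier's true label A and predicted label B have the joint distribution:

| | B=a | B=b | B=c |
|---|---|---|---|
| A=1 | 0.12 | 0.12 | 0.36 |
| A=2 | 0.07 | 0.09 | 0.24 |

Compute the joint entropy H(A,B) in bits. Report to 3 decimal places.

2.340 bits

H(A,B) = −Σ p(x,y)·log₂ p(x,y) over all 6 cells.
  cell (1,a): −0.12·log₂0.12 = 0.3671
  cell (1,b): −0.12·log₂0.12 = 0.3671
  cell (1,c): −0.36·log₂0.36 = 0.5306
  cell (2,a): −0.07·log₂0.07 = 0.2686
  cell (2,b): −0.09·log₂0.09 = 0.3127
  cell (2,c): −0.24·log₂0.24 = 0.4941
Sum = 2.340 bits.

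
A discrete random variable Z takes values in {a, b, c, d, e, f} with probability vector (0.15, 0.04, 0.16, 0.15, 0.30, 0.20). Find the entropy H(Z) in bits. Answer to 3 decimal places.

2.415 bits

H(Z) = −Σ p·log₂ p.
  −(0.15)·log₂(0.15) = 0.4105
  −(0.04)·log₂(0.04) = 0.1858
  −(0.16)·log₂(0.16) = 0.4230
  −(0.15)·log₂(0.15) = 0.4105
  −(0.30)·log₂(0.30) = 0.5211
  −(0.20)·log₂(0.20) = 0.4644
Sum: 0.4105 + 0.1858 + 0.4230 + 0.4105 + 0.5211 + 0.4644 = 2.415 bits.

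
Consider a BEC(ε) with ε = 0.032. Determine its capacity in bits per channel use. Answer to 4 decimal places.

0.9680 bits

Binary erasure channel: capacity C = 1 − ε.
C = 1 − 0.032 = 0.9680 bits per channel use.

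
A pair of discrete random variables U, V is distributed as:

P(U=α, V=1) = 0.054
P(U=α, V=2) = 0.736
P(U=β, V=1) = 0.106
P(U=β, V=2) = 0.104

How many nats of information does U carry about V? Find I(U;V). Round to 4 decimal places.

0.0971 nats

Marginals: p(U) = (0.7900, 0.2100), p(V) = (0.1600, 0.8400).
I(U;V) = Σ p(x,y)·ln[p(x,y)/(p(x)p(y))].
  (α,1): 0.054·ln(0.4272) = -0.04593
  (α,2): 0.736·ln(1.1091) = 0.07621
  (β,1): 0.106·ln(3.1548) = 0.12178
  (β,2): 0.104·ln(0.5896) = -0.05495
Sum = 0.0971 nats.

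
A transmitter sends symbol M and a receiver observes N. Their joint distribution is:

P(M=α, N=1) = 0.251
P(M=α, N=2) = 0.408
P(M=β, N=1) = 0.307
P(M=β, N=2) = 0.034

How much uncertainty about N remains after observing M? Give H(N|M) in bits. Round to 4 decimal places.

0.7914 bits

Marginals: p(M) = (0.6590, 0.3410), p(N) = (0.5580, 0.4420).
H(N|M) = Σ p(M) · H(N|M=·).
  M=α: p=0.6590, H(N|M=α) = 0.9587
  M=β: p=0.3410, H(N|M=β) = 0.4681
Weighted sum = 0.7914 bits.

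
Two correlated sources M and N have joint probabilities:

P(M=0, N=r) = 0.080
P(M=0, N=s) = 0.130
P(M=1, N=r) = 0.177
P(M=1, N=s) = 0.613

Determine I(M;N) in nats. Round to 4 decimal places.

Marginals: p(M) = (0.2100, 0.7900), p(N) = (0.2570, 0.7430).
I(M;N) = Σ p(x,y)·ln[p(x,y)/(p(x)p(y))].
  (0,r): 0.080·ln(1.4823) = 0.03149
  (0,s): 0.130·ln(0.8332) = -0.02373
  (1,r): 0.177·ln(0.8718) = -0.02429
  (1,s): 0.613·ln(1.0443) = 0.02660
Sum = 0.0101 nats.

0.0101 nats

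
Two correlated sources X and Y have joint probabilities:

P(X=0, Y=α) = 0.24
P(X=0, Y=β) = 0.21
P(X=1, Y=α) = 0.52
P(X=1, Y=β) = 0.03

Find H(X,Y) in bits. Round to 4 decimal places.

1.6093 bits

H(X,Y) = −Σ p(x,y)·log₂ p(x,y) over all 4 cells.
  cell (0,α): −0.24·log₂0.24 = 0.49413
  cell (0,β): −0.21·log₂0.21 = 0.47282
  cell (1,α): −0.52·log₂0.52 = 0.49058
  cell (1,β): −0.03·log₂0.03 = 0.15177
Sum = 1.6093 bits.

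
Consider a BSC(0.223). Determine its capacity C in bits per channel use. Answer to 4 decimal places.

Binary symmetric channel: C = 1 − h₂(ε) where h₂ is the binary entropy function.
h₂(0.223) = −0.223·log₂0.223 − 0.777·log₂0.777 = 0.7656.
C = 1 − 0.7656 = 0.2344 bits per channel use.

0.2344 bits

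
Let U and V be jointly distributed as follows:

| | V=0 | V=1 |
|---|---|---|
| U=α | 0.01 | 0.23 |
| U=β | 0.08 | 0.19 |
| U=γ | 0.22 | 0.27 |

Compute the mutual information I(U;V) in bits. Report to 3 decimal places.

0.110 bits

Marginals: p(U) = (0.2400, 0.2700, 0.4900), p(V) = (0.3100, 0.6900).
I(U;V) = H(U) + H(V) − H(U,V).
H(U) = 1.5084, H(V) = 0.8932, H(U,V) = 2.2914.
I(U;V) = 1.5084 + 0.8932 − 2.2914 = 0.110 bits.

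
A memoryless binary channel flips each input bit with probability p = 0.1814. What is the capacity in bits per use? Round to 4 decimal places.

0.3169 bits

Binary symmetric channel: C = 1 − h₂(ε) where h₂ is the binary entropy function.
h₂(0.1814) = −0.1814·log₂0.1814 − 0.8186·log₂0.8186 = 0.6831.
C = 1 − 0.6831 = 0.3169 bits per channel use.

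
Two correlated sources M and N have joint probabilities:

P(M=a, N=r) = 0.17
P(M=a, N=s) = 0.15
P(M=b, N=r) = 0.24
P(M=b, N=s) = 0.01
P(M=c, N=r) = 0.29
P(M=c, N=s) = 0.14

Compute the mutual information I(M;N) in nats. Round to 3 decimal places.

Marginals: p(M) = (0.3200, 0.2500, 0.4300), p(N) = (0.7000, 0.3000).
I(M;N) = H(M) + H(N) − H(M,N).
H(M) = 1.0741, H(N) = 0.6109, H(M,N) = 1.6086.
I(M;N) = 1.0741 + 0.6109 − 1.6086 = 0.076 nats.

0.076 nats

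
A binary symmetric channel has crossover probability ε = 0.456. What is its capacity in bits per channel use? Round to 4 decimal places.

Binary symmetric channel: C = 1 − h₂(ε) where h₂ is the binary entropy function.
h₂(0.456) = −0.456·log₂0.456 − 0.544·log₂0.544 = 0.9944.
C = 1 − 0.9944 = 0.0056 bits per channel use.

0.0056 bits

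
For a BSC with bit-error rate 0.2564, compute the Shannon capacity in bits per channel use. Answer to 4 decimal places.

Binary symmetric channel: C = 1 − h₂(ε) where h₂ is the binary entropy function.
h₂(0.2564) = −0.2564·log₂0.2564 − 0.7436·log₂0.7436 = 0.8213.
C = 1 − 0.8213 = 0.1787 bits per channel use.

0.1787 bits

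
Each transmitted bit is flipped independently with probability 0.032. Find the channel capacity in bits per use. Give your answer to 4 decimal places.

Binary symmetric channel: C = 1 − h₂(ε) where h₂ is the binary entropy function.
h₂(0.032) = −0.032·log₂0.032 − 0.968·log₂0.968 = 0.2043.
C = 1 − 0.2043 = 0.7957 bits per channel use.

0.7957 bits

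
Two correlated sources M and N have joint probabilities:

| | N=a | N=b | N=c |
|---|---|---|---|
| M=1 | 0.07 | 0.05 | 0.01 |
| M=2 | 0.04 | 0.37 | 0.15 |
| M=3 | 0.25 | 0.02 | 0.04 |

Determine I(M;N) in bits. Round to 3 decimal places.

0.414 bits

Marginals: p(M) = (0.1300, 0.5600, 0.3100), p(N) = (0.3600, 0.4400, 0.2000).
I(M;N) = H(M) + H(N) − H(M,N).
H(M) = 1.3749, H(N) = 1.5161, H(M,N) = 2.4767.
I(M;N) = 1.3749 + 1.5161 − 2.4767 = 0.414 bits.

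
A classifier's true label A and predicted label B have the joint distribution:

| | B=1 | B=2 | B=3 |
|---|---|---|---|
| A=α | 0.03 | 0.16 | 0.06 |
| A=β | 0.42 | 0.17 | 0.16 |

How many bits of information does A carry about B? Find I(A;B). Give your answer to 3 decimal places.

Marginals: p(A) = (0.2500, 0.7500), p(B) = (0.4500, 0.3300, 0.2200).
I(A;B) = Σ p(x,y)·log₂[p(x,y)/(p(x)p(y))].
  (α,1): 0.03·log₂(0.2667) = -0.0572
  (α,2): 0.16·log₂(1.9394) = 0.1529
  (α,3): 0.06·log₂(1.0909) = 0.0075
  (β,1): 0.42·log₂(1.2444) = 0.1325
  (β,2): 0.17·log₂(0.6869) = -0.0921
  (β,3): 0.16·log₂(0.9697) = -0.0071
Sum = 0.137 bits.

0.137 bits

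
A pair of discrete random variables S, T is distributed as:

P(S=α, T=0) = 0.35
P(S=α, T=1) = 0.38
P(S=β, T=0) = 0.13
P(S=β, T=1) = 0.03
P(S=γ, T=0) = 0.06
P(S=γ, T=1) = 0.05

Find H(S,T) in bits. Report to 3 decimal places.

2.055 bits

H(S,T) = −Σ p(x,y)·log₂ p(x,y) over all 6 cells.
  cell (α,0): −0.35·log₂0.35 = 0.5301
  cell (α,1): −0.38·log₂0.38 = 0.5305
  cell (β,0): −0.13·log₂0.13 = 0.3826
  cell (β,1): −0.03·log₂0.03 = 0.1518
  cell (γ,0): −0.06·log₂0.06 = 0.2435
  cell (γ,1): −0.05·log₂0.05 = 0.2161
Sum = 2.055 bits.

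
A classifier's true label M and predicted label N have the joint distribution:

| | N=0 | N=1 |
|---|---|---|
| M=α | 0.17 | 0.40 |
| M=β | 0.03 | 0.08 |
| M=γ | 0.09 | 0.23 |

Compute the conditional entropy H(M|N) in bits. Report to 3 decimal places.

Chain rule: H(M|N) = H(M,N) − H(N).
Marginals: p(M) = (0.5700, 0.1100, 0.3200), p(N) = (0.2900, 0.7100).
H(M,N) = 2.2070 bits; H(N) = 0.8687 bits.
H(M|N) = 2.2070 − 0.8687 = 1.338 bits.

1.338 bits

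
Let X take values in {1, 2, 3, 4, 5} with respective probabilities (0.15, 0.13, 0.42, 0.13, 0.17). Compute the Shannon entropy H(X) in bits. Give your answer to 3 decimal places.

H(X) = −Σ p·log₂ p.
  −(0.15)·log₂(0.15) = 0.4105
  −(0.13)·log₂(0.13) = 0.3826
  −(0.42)·log₂(0.42) = 0.5256
  −(0.13)·log₂(0.13) = 0.3826
  −(0.17)·log₂(0.17) = 0.4346
Sum: 0.4105 + 0.3826 + 0.5256 + 0.3826 + 0.4346 = 2.136 bits.

2.136 bits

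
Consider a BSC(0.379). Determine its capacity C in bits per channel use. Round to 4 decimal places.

Binary symmetric channel: C = 1 − h₂(ε) where h₂ is the binary entropy function.
h₂(0.379) = −0.379·log₂0.379 − 0.621·log₂0.621 = 0.9573.
C = 1 − 0.9573 = 0.0427 bits per channel use.

0.0427 bits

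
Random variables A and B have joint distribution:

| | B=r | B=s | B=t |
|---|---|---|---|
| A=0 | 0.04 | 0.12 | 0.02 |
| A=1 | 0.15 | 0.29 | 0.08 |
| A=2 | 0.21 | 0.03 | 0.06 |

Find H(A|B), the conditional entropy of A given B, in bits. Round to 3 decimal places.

1.281 bits

Marginals: p(A) = (0.1800, 0.5200, 0.3000), p(B) = (0.4000, 0.4400, 0.1600).
H(A|B) = Σ p(B) · H(A|B=·).
  B=r: p=0.4000, H(A|B=r) = 1.3509
  B=s: p=0.4400, H(A|B=s) = 1.1718
  B=t: p=0.1600, H(A|B=t) = 1.4056
Weighted sum = 1.281 bits.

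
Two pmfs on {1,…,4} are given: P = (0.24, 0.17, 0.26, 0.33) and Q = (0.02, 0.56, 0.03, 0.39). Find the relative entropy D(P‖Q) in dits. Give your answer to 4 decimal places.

D(P‖Q) = Σ p·log₁₀(p/q).
  0.24·log₁₀(0.24/0.02) = 0.25900
  0.17·log₁₀(0.17/0.56) = -0.08802
  0.26·log₁₀(0.26/0.03) = 0.24384
  0.33·log₁₀(0.33/0.39) = -0.02394
D(P‖Q) = 0.3909 dits.

0.3909 dits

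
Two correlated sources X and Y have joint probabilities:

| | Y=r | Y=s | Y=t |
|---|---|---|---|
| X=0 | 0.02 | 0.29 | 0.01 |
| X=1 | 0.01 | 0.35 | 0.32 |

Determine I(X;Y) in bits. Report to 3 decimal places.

Marginals: p(X) = (0.3200, 0.6800), p(Y) = (0.0300, 0.6400, 0.3300).
I(X;Y) = Σ p(x,y)·log₂[p(x,y)/(p(x)p(y))].
  (0,r): 0.02·log₂(2.0833) = 0.0212
  (0,s): 0.29·log₂(1.4160) = 0.1455
  (0,t): 0.01·log₂(0.0947) = -0.0340
  (1,r): 0.01·log₂(0.4902) = -0.0103
  (1,s): 0.35·log₂(0.8042) = -0.1100
  (1,t): 0.32·log₂(1.4260) = 0.1638
Sum = 0.176 bits.

0.176 bits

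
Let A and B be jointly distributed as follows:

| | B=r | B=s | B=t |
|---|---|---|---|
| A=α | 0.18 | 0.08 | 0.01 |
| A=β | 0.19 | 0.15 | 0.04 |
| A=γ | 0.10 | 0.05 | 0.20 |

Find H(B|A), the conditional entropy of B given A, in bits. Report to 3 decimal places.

1.297 bits

Chain rule: H(B|A) = H(A,B) − H(A).
Marginals: p(A) = (0.2700, 0.3800, 0.3500), p(B) = (0.4700, 0.2800, 0.2500).
H(A,B) = 2.8675 bits; H(A) = 1.5706 bits.
H(B|A) = 2.8675 − 1.5706 = 1.297 bits.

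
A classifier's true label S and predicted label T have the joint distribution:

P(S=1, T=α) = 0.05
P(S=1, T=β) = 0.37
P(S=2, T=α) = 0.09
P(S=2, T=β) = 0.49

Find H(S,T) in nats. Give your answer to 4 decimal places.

1.0839 nats

H(S,T) = −Σ p(x,y)·ln p(x,y) over all 4 cells.
  cell (1,α): −0.05·ln0.05 = 0.14979
  cell (1,β): −0.37·ln0.37 = 0.36787
  cell (2,α): −0.09·ln0.09 = 0.21672
  cell (2,β): −0.49·ln0.49 = 0.34954
Sum = 1.0839 nats.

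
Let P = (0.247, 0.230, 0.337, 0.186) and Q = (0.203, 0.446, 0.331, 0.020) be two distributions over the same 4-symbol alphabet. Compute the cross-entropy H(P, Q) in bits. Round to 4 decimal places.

2.4234 bits

H(P,Q) = −Σ p·log₂ q.
  −0.247·log₂(0.203) = 0.56821
  −0.230·log₂(0.446) = 0.26792
  −0.337·log₂(0.331) = 0.53755
  −0.186·log₂(0.020) = 1.04976
H(P,Q) = 2.4234 bits.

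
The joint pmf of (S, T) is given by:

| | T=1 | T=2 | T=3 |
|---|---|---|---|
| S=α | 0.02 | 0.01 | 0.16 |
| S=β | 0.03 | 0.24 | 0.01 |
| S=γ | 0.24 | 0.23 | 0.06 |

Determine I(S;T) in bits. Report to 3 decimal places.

0.429 bits

Marginals: p(S) = (0.1900, 0.2800, 0.5300), p(T) = (0.2900, 0.4800, 0.2300).
I(S;T) = Σ p(x,y)·log₂[p(x,y)/(p(x)p(y))].
  (α,1): 0.02·log₂(0.3630) = -0.0292
  (α,2): 0.01·log₂(0.1096) = -0.0319
  (α,3): 0.16·log₂(3.6613) = 0.2996
  (β,1): 0.03·log₂(0.3695) = -0.0431
  (β,2): 0.24·log₂(1.7857) = 0.2008
  (β,3): 0.01·log₂(0.1553) = -0.0269
  (γ,1): 0.24·log₂(1.5615) = 0.1543
  (γ,2): 0.23·log₂(0.9041) = -0.0335
  (γ,3): 0.06·log₂(0.4922) = -0.0614
Sum = 0.429 bits.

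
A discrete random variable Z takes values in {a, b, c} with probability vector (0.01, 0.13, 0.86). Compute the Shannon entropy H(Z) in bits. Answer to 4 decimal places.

0.6362 bits

H(Z) = −Σ p·log₂ p.
  −(0.01)·log₂(0.01) = 0.06644
  −(0.13)·log₂(0.13) = 0.38264
  −(0.86)·log₂(0.86) = 0.18713
Sum: 0.06644 + 0.38264 + 0.18713 = 0.6362 bits.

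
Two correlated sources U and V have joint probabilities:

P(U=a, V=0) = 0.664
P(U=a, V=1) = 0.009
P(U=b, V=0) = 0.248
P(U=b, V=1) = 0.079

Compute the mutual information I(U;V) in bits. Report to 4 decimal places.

Marginals: p(U) = (0.6730, 0.3270), p(V) = (0.9120, 0.0880).
I(U;V) = H(U) + H(V) − H(U,V).
H(U) = 0.9118, H(V) = 0.4298, H(U,V) = 1.2416.
I(U;V) = 0.9118 + 0.4298 − 1.2416 = 0.1000 bits.

0.1000 bits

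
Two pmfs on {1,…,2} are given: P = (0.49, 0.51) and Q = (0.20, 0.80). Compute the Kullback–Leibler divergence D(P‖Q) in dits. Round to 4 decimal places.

0.0910 dits

D(P‖Q) = Σ p·log₁₀(p/q).
  0.49·log₁₀(0.49/0.20) = 0.19069
  0.51·log₁₀(0.51/0.80) = -0.09972
D(P‖Q) = 0.0910 dits.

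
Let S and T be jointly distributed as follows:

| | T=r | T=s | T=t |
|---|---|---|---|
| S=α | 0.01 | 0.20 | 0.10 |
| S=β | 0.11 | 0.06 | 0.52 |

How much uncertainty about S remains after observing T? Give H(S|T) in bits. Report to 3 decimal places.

0.647 bits

Marginals: p(S) = (0.3100, 0.6900), p(T) = (0.1200, 0.2600, 0.6200).
H(S|T) = Σ p(T) · H(S|T=·).
  T=r: p=0.1200, H(S|T=r) = 0.4138
  T=s: p=0.2600, H(S|T=s) = 0.7793
  T=t: p=0.6200, H(S|T=t) = 0.6374
Weighted sum = 0.647 bits.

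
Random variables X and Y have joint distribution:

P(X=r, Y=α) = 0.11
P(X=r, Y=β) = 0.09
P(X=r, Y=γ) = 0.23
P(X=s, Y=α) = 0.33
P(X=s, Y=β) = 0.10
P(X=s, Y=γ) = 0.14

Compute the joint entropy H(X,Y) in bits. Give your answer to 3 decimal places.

2.408 bits

H(X,Y) = −Σ p(x,y)·log₂ p(x,y) over all 6 cells.
  cell (r,α): −0.11·log₂0.11 = 0.3503
  cell (r,β): −0.09·log₂0.09 = 0.3127
  cell (r,γ): −0.23·log₂0.23 = 0.4877
  cell (s,α): −0.33·log₂0.33 = 0.5278
  cell (s,β): −0.10·log₂0.10 = 0.3322
  cell (s,γ): −0.14·log₂0.14 = 0.3971
Sum = 2.408 bits.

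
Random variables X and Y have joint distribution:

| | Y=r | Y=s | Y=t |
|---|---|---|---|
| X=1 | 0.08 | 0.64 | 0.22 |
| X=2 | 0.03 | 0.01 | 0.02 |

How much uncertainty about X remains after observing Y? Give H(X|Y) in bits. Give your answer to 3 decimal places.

Chain rule: H(X|Y) = H(X,Y) − H(Y).
Marginals: p(X) = (0.9400, 0.0600), p(Y) = (0.1100, 0.6500, 0.2400).
H(X,Y) = 1.5152 bits; H(Y) = 1.2484 bits.
H(X|Y) = 1.5152 − 1.2484 = 0.267 bits.

0.267 bits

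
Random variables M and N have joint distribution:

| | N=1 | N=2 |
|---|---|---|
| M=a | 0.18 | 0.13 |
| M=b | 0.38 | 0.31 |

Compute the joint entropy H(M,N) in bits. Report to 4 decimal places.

1.8822 bits

H(M,N) = −Σ p(x,y)·log₂ p(x,y) over all 4 cells.
  cell (a,1): −0.18·log₂0.18 = 0.44531
  cell (a,2): −0.13·log₂0.13 = 0.38264
  cell (b,1): −0.38·log₂0.38 = 0.53045
  cell (b,2): −0.31·log₂0.31 = 0.52379
Sum = 1.8822 bits.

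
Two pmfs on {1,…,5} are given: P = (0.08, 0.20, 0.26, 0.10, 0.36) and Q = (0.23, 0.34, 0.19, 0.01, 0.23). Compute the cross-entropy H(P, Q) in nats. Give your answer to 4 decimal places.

H(P,Q) = −Σ p·ln q.
  −0.08·ln(0.23) = 0.11757
  −0.20·ln(0.34) = 0.21576
  −0.26·ln(0.19) = 0.43179
  −0.10·ln(0.01) = 0.46052
  −0.36·ln(0.23) = 0.52908
H(P,Q) = 1.7547 nats.

1.7547 nats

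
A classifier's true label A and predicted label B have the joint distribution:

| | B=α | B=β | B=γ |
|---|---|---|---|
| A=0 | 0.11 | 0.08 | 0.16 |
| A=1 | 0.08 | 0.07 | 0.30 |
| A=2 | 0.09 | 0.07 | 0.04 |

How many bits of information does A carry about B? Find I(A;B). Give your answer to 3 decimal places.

0.095 bits

Marginals: p(A) = (0.3500, 0.4500, 0.2000), p(B) = (0.2800, 0.2200, 0.5000).
I(A;B) = H(A) + H(B) − H(A,B).
H(A) = 1.5129, H(B) = 1.4948, H(A,B) = 2.9129.
I(A;B) = 1.5129 + 1.4948 − 2.9129 = 0.095 bits.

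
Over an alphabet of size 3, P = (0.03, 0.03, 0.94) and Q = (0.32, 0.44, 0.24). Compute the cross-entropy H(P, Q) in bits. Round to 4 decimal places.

H(P,Q) = −Σ p·log₂ q.
  −0.03·log₂(0.32) = 0.04932
  −0.03·log₂(0.44) = 0.03553
  −0.94·log₂(0.24) = 1.93536
H(P,Q) = 2.0202 bits.

2.0202 bits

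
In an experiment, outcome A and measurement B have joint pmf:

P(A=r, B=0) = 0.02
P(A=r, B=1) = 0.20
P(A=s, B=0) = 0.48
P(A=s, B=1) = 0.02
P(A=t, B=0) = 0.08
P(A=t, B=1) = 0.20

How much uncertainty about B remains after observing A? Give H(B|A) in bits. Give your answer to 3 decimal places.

Marginals: p(A) = (0.2200, 0.5000, 0.2800), p(B) = (0.5800, 0.4200).
H(B|A) = Σ p(A) · H(B|A=·).
  A=r: p=0.2200, H(B|A=r) = 0.4395
  A=s: p=0.5000, H(B|A=s) = 0.2423
  A=t: p=0.2800, H(B|A=t) = 0.8631
Weighted sum = 0.460 bits.

0.460 bits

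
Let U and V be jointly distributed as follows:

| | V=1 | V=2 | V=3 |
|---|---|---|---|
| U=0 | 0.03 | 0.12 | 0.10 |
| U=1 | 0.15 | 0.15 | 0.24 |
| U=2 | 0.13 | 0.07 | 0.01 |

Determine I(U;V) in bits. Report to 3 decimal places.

0.152 bits

Marginals: p(U) = (0.2500, 0.5400, 0.2100), p(V) = (0.3100, 0.3400, 0.3500).
I(U;V) = Σ p(x,y)·log₂[p(x,y)/(p(x)p(y))].
  (0,1): 0.03·log₂(0.3871) = -0.0411
  (0,2): 0.12·log₂(1.4118) = 0.0597
  (0,3): 0.10·log₂(1.1429) = 0.0193
  (1,1): 0.15·log₂(0.8961) = -0.0238
  (1,2): 0.15·log₂(0.8170) = -0.0437
  (1,3): 0.24·log₂(1.2698) = 0.0827
  (2,1): 0.13·log₂(1.9969) = 0.1297
  (2,2): 0.07·log₂(0.9804) = -0.0020
  (2,3): 0.01·log₂(0.1361) = -0.0288
Sum = 0.152 bits.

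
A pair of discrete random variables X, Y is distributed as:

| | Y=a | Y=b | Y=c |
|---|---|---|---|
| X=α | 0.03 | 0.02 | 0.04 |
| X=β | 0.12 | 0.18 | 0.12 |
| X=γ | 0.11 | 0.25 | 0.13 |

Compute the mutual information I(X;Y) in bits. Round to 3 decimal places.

0.021 bits

Marginals: p(X) = (0.0900, 0.4200, 0.4900), p(Y) = (0.2600, 0.4500, 0.2900).
I(X;Y) = Σ p(x,y)·log₂[p(x,y)/(p(x)p(y))].
  (α,a): 0.03·log₂(1.2821) = 0.0108
  (α,b): 0.02·log₂(0.4938) = -0.0204
  (α,c): 0.04·log₂(1.5326) = 0.0246
  (β,a): 0.12·log₂(1.0989) = 0.0163
  (β,b): 0.18·log₂(0.9524) = -0.0127
  (β,c): 0.12·log₂(0.9852) = -0.0026
  (γ,a): 0.11·log₂(0.8634) = -0.0233
  (γ,b): 0.25·log₂(1.1338) = 0.0453
  (γ,c): 0.13·log₂(0.9148) = -0.0167
Sum = 0.021 bits.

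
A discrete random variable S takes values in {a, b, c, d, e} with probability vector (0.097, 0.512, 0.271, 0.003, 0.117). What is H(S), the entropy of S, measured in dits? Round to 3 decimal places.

H(S) = −Σ p·log₁₀ p.
  −(0.097)·log₁₀(0.097) = 0.0983
  −(0.512)·log₁₀(0.512) = 0.1489
  −(0.271)·log₁₀(0.271) = 0.1537
  −(0.003)·log₁₀(0.003) = 0.0076
  −(0.117)·log₁₀(0.117) = 0.1090
Sum: 0.0983 + 0.1489 + 0.1537 + 0.0076 + 0.1090 = 0.517 dits.

0.517 dits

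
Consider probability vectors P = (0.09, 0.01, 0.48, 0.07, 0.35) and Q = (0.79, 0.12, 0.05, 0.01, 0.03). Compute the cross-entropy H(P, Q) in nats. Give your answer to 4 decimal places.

H(P,Q) = −Σ p·ln q.
  −0.09·ln(0.79) = 0.02122
  −0.01·ln(0.12) = 0.02120
  −0.48·ln(0.05) = 1.43795
  −0.07·ln(0.01) = 0.32236
  −0.35·ln(0.03) = 1.22730
H(P,Q) = 3.0300 nats.

3.0300 nats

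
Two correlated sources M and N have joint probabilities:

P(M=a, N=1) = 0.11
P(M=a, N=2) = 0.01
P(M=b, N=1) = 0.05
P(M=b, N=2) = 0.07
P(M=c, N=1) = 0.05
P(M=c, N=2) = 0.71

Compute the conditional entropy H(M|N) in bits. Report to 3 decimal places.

0.727 bits

Marginals: p(M) = (0.1200, 0.1200, 0.7600), p(N) = (0.2100, 0.7900).
H(M|N) = Σ p(N) · H(M|N=·).
  N=1: p=0.2100, H(M|N=1) = 1.4746
  N=2: p=0.7900, H(M|N=2) = 0.5280
Weighted sum = 0.727 bits.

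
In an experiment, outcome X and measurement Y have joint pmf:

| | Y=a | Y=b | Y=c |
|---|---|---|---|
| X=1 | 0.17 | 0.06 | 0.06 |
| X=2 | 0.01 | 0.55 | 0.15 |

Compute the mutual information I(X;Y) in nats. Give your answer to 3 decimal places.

Marginals: p(X) = (0.2900, 0.7100), p(Y) = (0.1800, 0.6100, 0.2100).
I(X;Y) = Σ p(x,y)·ln[p(x,y)/(p(x)p(y))].
  (1,a): 0.17·ln(3.2567) = 0.2007
  (1,b): 0.06·ln(0.3392) = -0.0649
  (1,c): 0.06·ln(0.9852) = -0.0009
  (2,a): 0.01·ln(0.0782) = -0.0255
  (2,b): 0.55·ln(1.2699) = 0.1314
  (2,c): 0.15·ln(1.0060) = 0.0009
Sum = 0.242 nats.

0.242 nats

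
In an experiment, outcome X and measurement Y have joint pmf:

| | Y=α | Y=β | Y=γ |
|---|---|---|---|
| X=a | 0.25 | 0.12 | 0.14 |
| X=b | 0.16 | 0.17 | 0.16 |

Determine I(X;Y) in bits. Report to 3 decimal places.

Marginals: p(X) = (0.5100, 0.4900), p(Y) = (0.4100, 0.2900, 0.3000).
I(X;Y) = H(X) + H(Y) − H(X,Y).
H(X) = 0.9997, H(Y) = 1.5664, H(X,Y) = 2.5448.
I(X;Y) = 0.9997 + 1.5664 − 2.5448 = 0.021 bits.

0.021 bits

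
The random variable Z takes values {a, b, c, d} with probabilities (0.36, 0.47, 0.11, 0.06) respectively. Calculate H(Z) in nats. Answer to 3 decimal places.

1.134 nats

H(Z) = −Σ p·ln p.
  −(0.36)·ln(0.36) = 0.3678
  −(0.47)·ln(0.47) = 0.3549
  −(0.11)·ln(0.11) = 0.2428
  −(0.06)·ln(0.06) = 0.1688
Sum: 0.3678 + 0.3549 + 0.2428 + 0.1688 = 1.134 nats.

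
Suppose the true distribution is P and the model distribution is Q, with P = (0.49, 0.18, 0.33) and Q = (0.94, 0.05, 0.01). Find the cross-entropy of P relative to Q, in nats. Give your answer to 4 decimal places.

2.0893 nats

H(P,Q) = −Σ p·ln q.
  −0.49·ln(0.94) = 0.03032
  −0.18·ln(0.05) = 0.53923
  −0.33·ln(0.01) = 1.51971
H(P,Q) = 2.0893 nats.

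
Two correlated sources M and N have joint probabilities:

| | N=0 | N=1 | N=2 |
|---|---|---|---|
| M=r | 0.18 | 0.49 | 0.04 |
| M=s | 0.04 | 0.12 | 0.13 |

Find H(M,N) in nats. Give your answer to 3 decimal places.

1.435 nats

H(M,N) = −Σ p(x,y)·ln p(x,y) over all 6 cells.
  cell (r,0): −0.18·ln0.18 = 0.3087
  cell (r,1): −0.49·ln0.49 = 0.3495
  cell (r,2): −0.04·ln0.04 = 0.1288
  cell (s,0): −0.04·ln0.04 = 0.1288
  cell (s,1): −0.12·ln0.12 = 0.2544
  cell (s,2): −0.13·ln0.13 = 0.2652
Sum = 1.435 nats.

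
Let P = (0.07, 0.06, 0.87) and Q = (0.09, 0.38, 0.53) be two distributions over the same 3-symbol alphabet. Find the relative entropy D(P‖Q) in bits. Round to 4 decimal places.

0.4369 bits

D(P‖Q) = Σ p·log₂(p/q).
  0.07·log₂(0.07/0.09) = -0.02538
  0.06·log₂(0.06/0.38) = -0.15978
  0.87·log₂(0.87/0.53) = 0.62207
D(P‖Q) = 0.4369 bits.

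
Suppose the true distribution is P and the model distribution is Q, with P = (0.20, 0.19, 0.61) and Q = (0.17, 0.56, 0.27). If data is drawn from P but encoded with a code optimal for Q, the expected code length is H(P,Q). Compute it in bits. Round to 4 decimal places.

H(P,Q) = −Σ p·log₂ q.
  −0.20·log₂(0.17) = 0.51128
  −0.19·log₂(0.56) = 0.15894
  −0.61·log₂(0.27) = 1.15227
H(P,Q) = 1.8225 bits.

1.8225 bits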